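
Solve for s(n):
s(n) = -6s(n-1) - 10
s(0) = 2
First-order linear non-homogeneous.
Homogeneous solution: s_h(n) = A·(-6)^n.
Try constant particular solution s_p = K: K = -6K - 10 ⇒ K = - \frac{10}{7}.
General: s(n) = A·(-6)^n - \frac{10}{7}.
Apply s(0) = 2: A - \frac{10}{7} = 2 ⇒ A = \frac{24}{7}.
So s(n) = \frac{24 \left(-6\right)^{n}}{7} - \frac{10}{7}.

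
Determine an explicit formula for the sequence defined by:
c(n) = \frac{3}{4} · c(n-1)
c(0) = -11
Pure geometric recurrence with ratio \frac{3}{4}.
By induction c(n) = c(0) · (\frac{3}{4})^n = - 11 \left(\frac{3}{4}\right)^{n}.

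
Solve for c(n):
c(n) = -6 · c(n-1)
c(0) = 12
Pure geometric recurrence with ratio -6.
By induction c(n) = c(0) · (-6)^n = 12 \left(-6\right)^{n}.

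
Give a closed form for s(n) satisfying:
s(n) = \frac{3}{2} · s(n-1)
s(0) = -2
Pure geometric recurrence with ratio \frac{3}{2}.
By induction s(n) = s(0) · (\frac{3}{2})^n = - 2 \left(\frac{3}{2}\right)^{n}.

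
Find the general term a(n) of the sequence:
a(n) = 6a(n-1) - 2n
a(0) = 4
First-order linear with linear forcing.
Homogeneous solution: a_h(n) = A·(6)^n.
Try particular a_p(n) = pn + q. Substituting:
  pn + q = 6(p(n-1) + q) - 2n.
Matching the n-coefficient: p = 6p - 2 ⇒ p = \frac{2}{5}.
Matching constants: q = -6p + 6q ⇒ q = \frac{12}{25}.
General: a(n) = A·(6)^n + \frac{2 n}{5} + \frac{12}{25}.
Apply a(0) = 4: A + \frac{12}{25} = 4 ⇒ A = \frac{88}{25}.
So a(n) = \frac{88 \cdot 6^{n}}{25} + \frac{2 n}{5} + \frac{12}{25}.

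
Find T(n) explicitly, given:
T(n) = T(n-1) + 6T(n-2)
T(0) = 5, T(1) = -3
Characteristic equation: x² - x - 6 = 0, which factors as (x - (-2))(x - (3)) = 0.
Roots r₁ = -2, r₂ = 3 (distinct).
General solution: T(n) = A·(-2)^n + B·(3)^n.
From T(0) = 5: A + B = 5.
From T(1) = -3: -2A + 3B = -3.
Solving: A = \frac{18}{5}, B = \frac{7}{5}.
So T(n) = \frac{18 \left(-2\right)^{n}}{5} + \frac{7 \cdot 3^{n}}{5}.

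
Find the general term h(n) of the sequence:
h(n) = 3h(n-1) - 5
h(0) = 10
First-order linear non-homogeneous.
Homogeneous solution: h_h(n) = A·(3)^n.
Try constant particular solution h_p = K: K = 3K - 5 ⇒ K = \frac{5}{2}.
General: h(n) = A·(3)^n + \frac{5}{2}.
Apply h(0) = 10: A + \frac{5}{2} = 10 ⇒ A = \frac{15}{2}.
So h(n) = \frac{15 \cdot 3^{n}}{2} + \frac{5}{2}.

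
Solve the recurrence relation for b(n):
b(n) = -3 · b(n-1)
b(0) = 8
Pure geometric recurrence with ratio -3.
By induction b(n) = b(0) · (-3)^n = 8 \left(-3\right)^{n}.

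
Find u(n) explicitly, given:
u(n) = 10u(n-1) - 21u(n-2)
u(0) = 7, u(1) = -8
Characteristic equation: x² - 10x + 21 = 0, which factors as (x - (3))(x - (7)) = 0.
Roots r₁ = 3, r₂ = 7 (distinct).
General solution: u(n) = A·(3)^n + B·(7)^n.
From u(0) = 7: A + B = 7.
From u(1) = -8: 3A + 7B = -8.
Solving: A = \frac{57}{4}, B = - \frac{29}{4}.
So u(n) = \frac{57 \cdot 3^{n}}{4} - \frac{29 \cdot 7^{n}}{4}.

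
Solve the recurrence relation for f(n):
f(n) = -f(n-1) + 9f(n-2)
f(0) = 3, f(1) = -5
Characteristic equation: x² + x - 9 = 0.
Discriminant Δ = (-1)² + 4·(9) = 37.
Roots r₁,₂ = (-1 ± √37)/2, so r₁ = - \frac{1}{2} + \frac{\sqrt{37}}{2}, r₂ = - \frac{\sqrt{37}}{2} - \frac{1}{2}.
General solution: f(n) = A·r₁^n + B·r₂^n.
From the initial conditions, A + B = 3 and r₁A + r₂B = -5.
Since r₁ - r₂ = √37: A = (-5 - (3)r₂)/√37 = \frac{3}{2} - \frac{7 \sqrt{37}}{74}, and B = 3 - A = \frac{7 \sqrt{37}}{74} + \frac{3}{2}.
So f(n) = \left(\frac{3}{2} - \frac{7 \sqrt{37}}{74}\right)\left(- \frac{1}{2} + \frac{\sqrt{37}}{2}\right)^n + \left(\frac{7 \sqrt{37}}{74} + \frac{3}{2}\right)\left(- \frac{\sqrt{37}}{2} - \frac{1}{2}\right)^n.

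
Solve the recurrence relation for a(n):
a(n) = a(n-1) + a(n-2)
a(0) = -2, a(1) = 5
Characteristic equation: x² - x - 1 = 0.
Discriminant Δ = (1)² + 4·(1) = 5.
Roots r₁,₂ = (1 ± √5)/2, so r₁ = \frac{1}{2} + \frac{\sqrt{5}}{2}, r₂ = \frac{1}{2} - \frac{\sqrt{5}}{2}.
General solution: a(n) = A·r₁^n + B·r₂^n.
From the initial conditions, A + B = -2 and r₁A + r₂B = 5.
Since r₁ - r₂ = √5: A = (5 - (-2)r₂)/√5 = -1 + \frac{6 \sqrt{5}}{5}, and B = -2 - A = - \frac{6 \sqrt{5}}{5} - 1.
So a(n) = \left(-1 + \frac{6 \sqrt{5}}{5}\right)\left(\frac{1}{2} + \frac{\sqrt{5}}{2}\right)^n + \left(- \frac{6 \sqrt{5}}{5} - 1\right)\left(\frac{1}{2} - \frac{\sqrt{5}}{2}\right)^n.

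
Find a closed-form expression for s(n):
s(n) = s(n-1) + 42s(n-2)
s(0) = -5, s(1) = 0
Characteristic equation: x² - x - 42 = 0, which factors as (x - (7))(x - (-6)) = 0.
Roots r₁ = 7, r₂ = -6 (distinct).
General solution: s(n) = A·(7)^n + B·(-6)^n.
From s(0) = -5: A + B = -5.
From s(1) = 0: 7A - 6B = 0.
Solving: A = - \frac{30}{13}, B = - \frac{35}{13}.
So s(n) = - \frac{35 \left(-6\right)^{n}}{13} - \frac{30 \cdot 7^{n}}{13}.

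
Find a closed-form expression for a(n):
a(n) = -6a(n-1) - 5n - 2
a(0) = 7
First-order linear with linear forcing.
Homogeneous solution: a_h(n) = A·(-6)^n.
Try particular a_p(n) = pn + q. Substituting:
  pn + q = -6(p(n-1) + q) - 5n - 2.
Matching the n-coefficient: p = -6p - 5 ⇒ p = - \frac{5}{7}.
Matching constants: q = 6p - 6q - 2 ⇒ q = - \frac{44}{49}.
General: a(n) = A·(-6)^n - \frac{5 n}{7} - \frac{44}{49}.
Apply a(0) = 7: A - \frac{44}{49} = 7 ⇒ A = \frac{387}{49}.
So a(n) = \frac{387 \left(-6\right)^{n}}{49} - \frac{5 n}{7} - \frac{44}{49}.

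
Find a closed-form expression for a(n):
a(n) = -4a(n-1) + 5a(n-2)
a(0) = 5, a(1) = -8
Characteristic equation: x² + 4x - 5 = 0, which factors as (x - (1))(x - (-5)) = 0.
Roots r₁ = 1, r₂ = -5 (distinct).
General solution: a(n) = A·(1)^n + B·(-5)^n.
From a(0) = 5: A + B = 5.
From a(1) = -8: A - 5B = -8.
Solving: A = \frac{17}{6}, B = \frac{13}{6}.
So a(n) = \frac{13 \left(-5\right)^{n}}{6} + \frac{17}{6}.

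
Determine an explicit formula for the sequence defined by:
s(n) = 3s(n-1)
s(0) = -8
This is a homogeneous first-order recurrence with ratio 3.
By induction s(n) = s(0) · (3)^n = - 8 \cdot 3^{n}.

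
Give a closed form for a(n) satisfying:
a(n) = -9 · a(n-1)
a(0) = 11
Pure geometric recurrence with ratio -9.
By induction a(n) = a(0) · (-9)^n = 11 \left(-9\right)^{n}.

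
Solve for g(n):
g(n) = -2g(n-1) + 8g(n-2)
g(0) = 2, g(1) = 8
Characteristic equation: x² + 2x - 8 = 0, which factors as (x - (2))(x - (-4)) = 0.
Roots r₁ = 2, r₂ = -4 (distinct).
General solution: g(n) = A·(2)^n + B·(-4)^n.
From g(0) = 2: A + B = 2.
From g(1) = 8: 2A - 4B = 8.
Solving: A = \frac{8}{3}, B = - \frac{2}{3}.
So g(n) = - \frac{2 \left(-4\right)^{n}}{3} + \frac{8 \cdot 2^{n}}{3}.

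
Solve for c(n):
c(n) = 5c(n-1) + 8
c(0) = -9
First-order linear non-homogeneous.
Homogeneous solution: c_h(n) = A·(5)^n.
Try constant particular solution c_p = K: K = 5K + 8 ⇒ K = -2.
General: c(n) = A·(5)^n - 2.
Apply c(0) = -9: A - 2 = -9 ⇒ A = -7.
So c(n) = - 7 \cdot 5^{n} - 2.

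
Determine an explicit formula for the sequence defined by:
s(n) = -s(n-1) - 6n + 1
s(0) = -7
First-order linear with linear forcing.
Homogeneous solution: s_h(n) = A·(-1)^n.
Try particular s_p(n) = pn + q. Substituting:
  pn + q = -(p(n-1) + q) - 6n + 1.
Matching the n-coefficient: p = -p - 6 ⇒ p = -3.
Matching constants: q = p - q + 1 ⇒ q = -1.
General: s(n) = A·(-1)^n - 3 n - 1.
Apply s(0) = -7: A - 1 = -7 ⇒ A = -6.
So s(n) = - 6 \left(-1\right)^{n} - 3 n - 1.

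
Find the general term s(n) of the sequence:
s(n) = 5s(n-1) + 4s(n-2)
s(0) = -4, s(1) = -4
Characteristic equation: x² - 5x - 4 = 0.
Discriminant Δ = (5)² + 4·(4) = 41.
Roots r₁,₂ = (5 ± √41)/2, so r₁ = \frac{5}{2} + \frac{\sqrt{41}}{2}, r₂ = \frac{5}{2} - \frac{\sqrt{41}}{2}.
General solution: s(n) = A·r₁^n + B·r₂^n.
From the initial conditions, A + B = -4 and r₁A + r₂B = -4.
Since r₁ - r₂ = √41: A = (-4 - (-4)r₂)/√41 = -2 + \frac{6 \sqrt{41}}{41}, and B = -4 - A = -2 - \frac{6 \sqrt{41}}{41}.
So s(n) = \left(-2 + \frac{6 \sqrt{41}}{41}\right)\left(\frac{5}{2} + \frac{\sqrt{41}}{2}\right)^n + \left(-2 - \frac{6 \sqrt{41}}{41}\right)\left(\frac{5}{2} - \frac{\sqrt{41}}{2}\right)^n.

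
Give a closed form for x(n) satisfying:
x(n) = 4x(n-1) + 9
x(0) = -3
First-order linear non-homogeneous.
Homogeneous solution: x_h(n) = A·(4)^n.
Try constant particular solution x_p = K: K = 4K + 9 ⇒ K = -3.
General: x(n) = A·(4)^n - 3.
Apply x(0) = -3: A - 3 = -3 ⇒ A = 0.
So x(n) = -3.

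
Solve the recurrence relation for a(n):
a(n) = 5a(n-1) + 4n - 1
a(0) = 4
First-order linear with linear forcing.
Homogeneous solution: a_h(n) = A·(5)^n.
Try particular a_p(n) = pn + q. Substituting:
  pn + q = 5(p(n-1) + q) + 4n - 1.
Matching the n-coefficient: p = 5p + 4 ⇒ p = -1.
Matching constants: q = -5p + 5q - 1 ⇒ q = -1.
General: a(n) = A·(5)^n - n - 1.
Apply a(0) = 4: A - 1 = 4 ⇒ A = 5.
So a(n) = 5 \cdot 5^{n} - n - 1.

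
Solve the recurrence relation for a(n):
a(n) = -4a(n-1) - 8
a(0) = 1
First-order linear non-homogeneous.
Homogeneous solution: a_h(n) = A·(-4)^n.
Try constant particular solution a_p = K: K = -4K - 8 ⇒ K = - \frac{8}{5}.
General: a(n) = A·(-4)^n - \frac{8}{5}.
Apply a(0) = 1: A - \frac{8}{5} = 1 ⇒ A = \frac{13}{5}.
So a(n) = \frac{13 \left(-4\right)^{n}}{5} - \frac{8}{5}.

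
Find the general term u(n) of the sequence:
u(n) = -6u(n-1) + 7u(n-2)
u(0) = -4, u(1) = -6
Characteristic equation: x² + 6x - 7 = 0, which factors as (x - (1))(x - (-7)) = 0.
Roots r₁ = 1, r₂ = -7 (distinct).
General solution: u(n) = A·(1)^n + B·(-7)^n.
From u(0) = -4: A + B = -4.
From u(1) = -6: A - 7B = -6.
Solving: A = - \frac{17}{4}, B = \frac{1}{4}.
So u(n) = \frac{\left(-7\right)^{n}}{4} - \frac{17}{4}.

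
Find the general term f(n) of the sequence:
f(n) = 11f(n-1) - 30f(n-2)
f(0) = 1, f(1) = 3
Characteristic equation: x² - 11x + 30 = 0, which factors as (x - (5))(x - (6)) = 0.
Roots r₁ = 5, r₂ = 6 (distinct).
General solution: f(n) = A·(5)^n + B·(6)^n.
From f(0) = 1: A + B = 1.
From f(1) = 3: 5A + 6B = 3.
Solving: A = 3, B = -2.
So f(n) = 3 \cdot 5^{n} - 2 \cdot 6^{n}.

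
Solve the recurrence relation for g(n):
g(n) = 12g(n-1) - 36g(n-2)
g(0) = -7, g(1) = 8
Characteristic equation: x² - 12x + 36 = 0, which is (x - (6))².
Repeated root r = 6.
General solution: g(n) = (A + Bn)·(6)^n.
From g(0) = -7: A = -7.
From g(1) = 8: (A + B)·(6) = 8 ⇒ B = \frac{25}{3}.
So g(n) = \left(\frac{25 n}{3} - 7\right) \cdot (6)^n.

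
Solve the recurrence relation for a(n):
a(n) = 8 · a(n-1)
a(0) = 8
Pure geometric recurrence with ratio 8.
By induction a(n) = a(0) · (8)^n = 8 \cdot 8^{n}.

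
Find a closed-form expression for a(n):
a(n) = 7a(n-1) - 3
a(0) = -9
First-order linear non-homogeneous.
Homogeneous solution: a_h(n) = A·(7)^n.
Try constant particular solution a_p = K: K = 7K - 3 ⇒ K = \frac{1}{2}.
General: a(n) = A·(7)^n + \frac{1}{2}.
Apply a(0) = -9: A + \frac{1}{2} = -9 ⇒ A = - \frac{19}{2}.
So a(n) = \frac{1}{2} - \frac{19 \cdot 7^{n}}{2}.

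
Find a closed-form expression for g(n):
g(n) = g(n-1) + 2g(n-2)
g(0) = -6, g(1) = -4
Characteristic equation: x² - x - 2 = 0, which factors as (x - (2))(x - (-1)) = 0.
Roots r₁ = 2, r₂ = -1 (distinct).
General solution: g(n) = A·(2)^n + B·(-1)^n.
From g(0) = -6: A + B = -6.
From g(1) = -4: 2A - B = -4.
Solving: A = - \frac{10}{3}, B = - \frac{8}{3}.
So g(n) = - \frac{8 \left(-1\right)^{n}}{3} - \frac{10 \cdot 2^{n}}{3}.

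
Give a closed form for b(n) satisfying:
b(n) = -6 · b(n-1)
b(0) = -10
Pure geometric recurrence with ratio -6.
By induction b(n) = b(0) · (-6)^n = - 10 \left(-6\right)^{n}.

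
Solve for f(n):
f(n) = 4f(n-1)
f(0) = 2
This is a homogeneous first-order recurrence with ratio 4.
By induction f(n) = f(0) · (4)^n = 2 \cdot 4^{n}.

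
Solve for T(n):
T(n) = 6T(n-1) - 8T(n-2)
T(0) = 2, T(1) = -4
Characteristic equation: x² - 6x + 8 = 0, which factors as (x - (4))(x - (2)) = 0.
Roots r₁ = 4, r₂ = 2 (distinct).
General solution: T(n) = A·(4)^n + B·(2)^n.
From T(0) = 2: A + B = 2.
From T(1) = -4: 4A + 2B = -4.
Solving: A = -4, B = 6.
So T(n) = 6 \cdot 2^{n} - 4 \cdot 4^{n}.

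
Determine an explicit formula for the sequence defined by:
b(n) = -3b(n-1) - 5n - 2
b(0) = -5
First-order linear with linear forcing.
Homogeneous solution: b_h(n) = A·(-3)^n.
Try particular b_p(n) = pn + q. Substituting:
  pn + q = -3(p(n-1) + q) - 5n - 2.
Matching the n-coefficient: p = -3p - 5 ⇒ p = - \frac{5}{4}.
Matching constants: q = 3p - 3q - 2 ⇒ q = - \frac{23}{16}.
General: b(n) = A·(-3)^n - \frac{5 n}{4} - \frac{23}{16}.
Apply b(0) = -5: A - \frac{23}{16} = -5 ⇒ A = - \frac{57}{16}.
So b(n) = - \frac{57 \left(-3\right)^{n}}{16} - \frac{5 n}{4} - \frac{23}{16}.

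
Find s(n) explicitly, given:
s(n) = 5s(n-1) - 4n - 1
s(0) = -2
First-order linear with linear forcing.
Homogeneous solution: s_h(n) = A·(5)^n.
Try particular s_p(n) = pn + q. Substituting:
  pn + q = 5(p(n-1) + q) - 4n - 1.
Matching the n-coefficient: p = 5p - 4 ⇒ p = 1.
Matching constants: q = -5p + 5q - 1 ⇒ q = \frac{3}{2}.
General: s(n) = A·(5)^n + n + \frac{3}{2}.
Apply s(0) = -2: A + \frac{3}{2} = -2 ⇒ A = - \frac{7}{2}.
So s(n) = - \frac{7 \cdot 5^{n}}{2} + n + \frac{3}{2}.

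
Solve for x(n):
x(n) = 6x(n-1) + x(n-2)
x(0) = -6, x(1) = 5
Characteristic equation: x² - 6x - 1 = 0.
Discriminant Δ = (6)² + 4·(1) = 40.
Roots r₁,₂ = (6 ± √40)/2, so r₁ = 3 + \sqrt{10}, r₂ = 3 - \sqrt{10}.
General solution: x(n) = A·r₁^n + B·r₂^n.
From the initial conditions, A + B = -6 and r₁A + r₂B = 5.
Since r₁ - r₂ = √40: A = (5 - (-6)r₂)/√40 = -3 + \frac{23 \sqrt{10}}{20}, and B = -6 - A = - \frac{23 \sqrt{10}}{20} - 3.
So x(n) = \left(-3 + \frac{23 \sqrt{10}}{20}\right)\left(3 + \sqrt{10}\right)^n + \left(- \frac{23 \sqrt{10}}{20} - 3\right)\left(3 - \sqrt{10}\right)^n.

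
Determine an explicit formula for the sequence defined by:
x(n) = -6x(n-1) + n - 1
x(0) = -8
First-order linear with linear forcing.
Homogeneous solution: x_h(n) = A·(-6)^n.
Try particular x_p(n) = pn + q. Substituting:
  pn + q = -6(p(n-1) + q) + n - 1.
Matching the n-coefficient: p = -6p + 1 ⇒ p = \frac{1}{7}.
Matching constants: q = 6p - 6q - 1 ⇒ q = - \frac{1}{49}.
General: x(n) = A·(-6)^n + \frac{n}{7} - \frac{1}{49}.
Apply x(0) = -8: A - \frac{1}{49} = -8 ⇒ A = - \frac{391}{49}.
So x(n) = - \frac{391 \left(-6\right)^{n}}{49} + \frac{n}{7} - \frac{1}{49}.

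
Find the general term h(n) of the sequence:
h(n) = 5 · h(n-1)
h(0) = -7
Pure geometric recurrence with ratio 5.
By induction h(n) = h(0) · (5)^n = - 7 \cdot 5^{n}.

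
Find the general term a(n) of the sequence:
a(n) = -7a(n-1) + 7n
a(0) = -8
First-order linear with linear forcing.
Homogeneous solution: a_h(n) = A·(-7)^n.
Try particular a_p(n) = pn + q. Substituting:
  pn + q = -7(p(n-1) + q) + 7n.
Matching the n-coefficient: p = -7p + 7 ⇒ p = \frac{7}{8}.
Matching constants: q = 7p - 7q ⇒ q = \frac{49}{64}.
General: a(n) = A·(-7)^n + \frac{7 n}{8} + \frac{49}{64}.
Apply a(0) = -8: A + \frac{49}{64} = -8 ⇒ A = - \frac{561}{64}.
So a(n) = - \frac{561 \left(-7\right)^{n}}{64} + \frac{7 n}{8} + \frac{49}{64}.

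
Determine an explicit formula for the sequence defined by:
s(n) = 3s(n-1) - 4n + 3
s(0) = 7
First-order linear with linear forcing.
Homogeneous solution: s_h(n) = A·(3)^n.
Try particular s_p(n) = pn + q. Substituting:
  pn + q = 3(p(n-1) + q) - 4n + 3.
Matching the n-coefficient: p = 3p - 4 ⇒ p = 2.
Matching constants: q = -3p + 3q + 3 ⇒ q = \frac{3}{2}.
General: s(n) = A·(3)^n + 2 n + \frac{3}{2}.
Apply s(0) = 7: A + \frac{3}{2} = 7 ⇒ A = \frac{11}{2}.
So s(n) = \frac{11 \cdot 3^{n}}{2} + 2 n + \frac{3}{2}.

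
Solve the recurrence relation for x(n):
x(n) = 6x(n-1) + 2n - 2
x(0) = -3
First-order linear with linear forcing.
Homogeneous solution: x_h(n) = A·(6)^n.
Try particular x_p(n) = pn + q. Substituting:
  pn + q = 6(p(n-1) + q) + 2n - 2.
Matching the n-coefficient: p = 6p + 2 ⇒ p = - \frac{2}{5}.
Matching constants: q = -6p + 6q - 2 ⇒ q = - \frac{2}{25}.
General: x(n) = A·(6)^n - \frac{2 n}{5} - \frac{2}{25}.
Apply x(0) = -3: A - \frac{2}{25} = -3 ⇒ A = - \frac{73}{25}.
So x(n) = - \frac{73 \cdot 6^{n}}{25} - \frac{2 n}{5} - \frac{2}{25}.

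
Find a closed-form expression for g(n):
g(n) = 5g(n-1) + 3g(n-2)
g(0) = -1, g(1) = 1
Characteristic equation: x² - 5x - 3 = 0.
Discriminant Δ = (5)² + 4·(3) = 37.
Roots r₁,₂ = (5 ± √37)/2, so r₁ = \frac{5}{2} + \frac{\sqrt{37}}{2}, r₂ = \frac{5}{2} - \frac{\sqrt{37}}{2}.
General solution: g(n) = A·r₁^n + B·r₂^n.
From the initial conditions, A + B = -1 and r₁A + r₂B = 1.
Since r₁ - r₂ = √37: A = (1 - (-1)r₂)/√37 = - \frac{1}{2} + \frac{7 \sqrt{37}}{74}, and B = -1 - A = - \frac{7 \sqrt{37}}{74} - \frac{1}{2}.
So g(n) = \left(- \frac{1}{2} + \frac{7 \sqrt{37}}{74}\right)\left(\frac{5}{2} + \frac{\sqrt{37}}{2}\right)^n + \left(- \frac{7 \sqrt{37}}{74} - \frac{1}{2}\right)\left(\frac{5}{2} - \frac{\sqrt{37}}{2}\right)^n.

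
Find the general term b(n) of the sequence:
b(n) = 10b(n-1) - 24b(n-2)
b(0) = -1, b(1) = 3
Characteristic equation: x² - 10x + 24 = 0, which factors as (x - (6))(x - (4)) = 0.
Roots r₁ = 6, r₂ = 4 (distinct).
General solution: b(n) = A·(6)^n + B·(4)^n.
From b(0) = -1: A + B = -1.
From b(1) = 3: 6A + 4B = 3.
Solving: A = \frac{7}{2}, B = - \frac{9}{2}.
So b(n) = - \frac{9 \cdot 4^{n}}{2} + \frac{7 \cdot 6^{n}}{2}.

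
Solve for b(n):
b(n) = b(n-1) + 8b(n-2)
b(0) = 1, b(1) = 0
Characteristic equation: x² - x - 8 = 0.
Discriminant Δ = (1)² + 4·(8) = 33.
Roots r₁,₂ = (1 ± √33)/2, so r₁ = \frac{1}{2} + \frac{\sqrt{33}}{2}, r₂ = \frac{1}{2} - \frac{\sqrt{33}}{2}.
General solution: b(n) = A·r₁^n + B·r₂^n.
From the initial conditions, A + B = 1 and r₁A + r₂B = 0.
Since r₁ - r₂ = √33: A = (0 - (1)r₂)/√33 = \frac{1}{2} - \frac{\sqrt{33}}{66}, and B = 1 - A = \frac{\sqrt{33}}{66} + \frac{1}{2}.
So b(n) = \left(\frac{1}{2} - \frac{\sqrt{33}}{66}\right)\left(\frac{1}{2} + \frac{\sqrt{33}}{2}\right)^n + \left(\frac{\sqrt{33}}{66} + \frac{1}{2}\right)\left(\frac{1}{2} - \frac{\sqrt{33}}{2}\right)^n.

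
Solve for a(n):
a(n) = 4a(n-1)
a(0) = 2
This is a homogeneous first-order recurrence with ratio 4.
By induction a(n) = a(0) · (4)^n = 2 \cdot 4^{n}.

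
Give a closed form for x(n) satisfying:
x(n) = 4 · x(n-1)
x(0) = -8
Pure geometric recurrence with ratio 4.
By induction x(n) = x(0) · (4)^n = - 8 \cdot 4^{n}.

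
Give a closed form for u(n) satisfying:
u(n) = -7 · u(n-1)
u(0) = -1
Pure geometric recurrence with ratio -7.
By induction u(n) = u(0) · (-7)^n = - \left(-7\right)^{n}.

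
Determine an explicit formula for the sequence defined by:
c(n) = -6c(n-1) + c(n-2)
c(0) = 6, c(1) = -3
Characteristic equation: x² + 6x - 1 = 0.
Discriminant Δ = (-6)² + 4·(1) = 40.
Roots r₁,₂ = (-6 ± √40)/2, so r₁ = -3 + \sqrt{10}, r₂ = - \sqrt{10} - 3.
General solution: c(n) = A·r₁^n + B·r₂^n.
From the initial conditions, A + B = 6 and r₁A + r₂B = -3.
Since r₁ - r₂ = √40: A = (-3 - (6)r₂)/√40 = \frac{3 \sqrt{10}}{4} + 3, and B = 6 - A = 3 - \frac{3 \sqrt{10}}{4}.
So c(n) = \left(\frac{3 \sqrt{10}}{4} + 3\right)\left(-3 + \sqrt{10}\right)^n + \left(3 - \frac{3 \sqrt{10}}{4}\right)\left(- \sqrt{10} - 3\right)^n.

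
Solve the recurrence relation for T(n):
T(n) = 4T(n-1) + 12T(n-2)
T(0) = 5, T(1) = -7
Characteristic equation: x² - 4x - 12 = 0, which factors as (x - (6))(x - (-2)) = 0.
Roots r₁ = 6, r₂ = -2 (distinct).
General solution: T(n) = A·(6)^n + B·(-2)^n.
From T(0) = 5: A + B = 5.
From T(1) = -7: 6A - 2B = -7.
Solving: A = \frac{3}{8}, B = \frac{37}{8}.
So T(n) = \frac{37 \left(-2\right)^{n}}{8} + \frac{3 \cdot 6^{n}}{8}.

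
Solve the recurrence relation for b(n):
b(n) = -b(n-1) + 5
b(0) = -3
First-order linear non-homogeneous.
Homogeneous solution: b_h(n) = A·(-1)^n.
Try constant particular solution b_p = K: K = -K + 5 ⇒ K = \frac{5}{2}.
General: b(n) = A·(-1)^n + \frac{5}{2}.
Apply b(0) = -3: A + \frac{5}{2} = -3 ⇒ A = - \frac{11}{2}.
So b(n) = \frac{5}{2} - \frac{11 \left(-1\right)^{n}}{2}.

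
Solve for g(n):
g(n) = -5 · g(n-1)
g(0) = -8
Pure geometric recurrence with ratio -5.
By induction g(n) = g(0) · (-5)^n = - 8 \left(-5\right)^{n}.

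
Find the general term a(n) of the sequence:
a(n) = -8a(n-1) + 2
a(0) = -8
First-order linear non-homogeneous.
Homogeneous solution: a_h(n) = A·(-8)^n.
Try constant particular solution a_p = K: K = -8K + 2 ⇒ K = \frac{2}{9}.
General: a(n) = A·(-8)^n + \frac{2}{9}.
Apply a(0) = -8: A + \frac{2}{9} = -8 ⇒ A = - \frac{74}{9}.
So a(n) = \frac{2}{9} - \frac{74 \left(-8\right)^{n}}{9}.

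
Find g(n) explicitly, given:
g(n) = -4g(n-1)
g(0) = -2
This is a homogeneous first-order recurrence with ratio -4.
By induction g(n) = g(0) · (-4)^n = - 2 \left(-4\right)^{n}.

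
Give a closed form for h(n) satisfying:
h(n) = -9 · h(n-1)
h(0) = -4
Pure geometric recurrence with ratio -9.
By induction h(n) = h(0) · (-9)^n = - 4 \left(-9\right)^{n}.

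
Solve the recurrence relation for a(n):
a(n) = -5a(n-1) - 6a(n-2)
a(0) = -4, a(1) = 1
Characteristic equation: x² + 5x + 6 = 0, which factors as (x - (-2))(x - (-3)) = 0.
Roots r₁ = -2, r₂ = -3 (distinct).
General solution: a(n) = A·(-2)^n + B·(-3)^n.
From a(0) = -4: A + B = -4.
From a(1) = 1: -2A - 3B = 1.
Solving: A = -11, B = 7.
So a(n) = - 11 \left(-2\right)^{n} + 7 \left(-3\right)^{n}.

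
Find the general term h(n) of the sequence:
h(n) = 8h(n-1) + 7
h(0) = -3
First-order linear non-homogeneous.
Homogeneous solution: h_h(n) = A·(8)^n.
Try constant particular solution h_p = K: K = 8K + 7 ⇒ K = -1.
General: h(n) = A·(8)^n - 1.
Apply h(0) = -3: A - 1 = -3 ⇒ A = -2.
So h(n) = - 2 \cdot 8^{n} - 1.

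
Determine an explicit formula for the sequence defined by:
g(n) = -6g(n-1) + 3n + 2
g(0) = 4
First-order linear with linear forcing.
Homogeneous solution: g_h(n) = A·(-6)^n.
Try particular g_p(n) = pn + q. Substituting:
  pn + q = -6(p(n-1) + q) + 3n + 2.
Matching the n-coefficient: p = -6p + 3 ⇒ p = \frac{3}{7}.
Matching constants: q = 6p - 6q + 2 ⇒ q = \frac{32}{49}.
General: g(n) = A·(-6)^n + \frac{3 n}{7} + \frac{32}{49}.
Apply g(0) = 4: A + \frac{32}{49} = 4 ⇒ A = \frac{164}{49}.
So g(n) = \frac{164 \left(-6\right)^{n}}{49} + \frac{3 n}{7} + \frac{32}{49}.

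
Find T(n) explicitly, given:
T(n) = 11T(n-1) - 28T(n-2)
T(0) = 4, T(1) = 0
Characteristic equation: x² - 11x + 28 = 0, which factors as (x - (7))(x - (4)) = 0.
Roots r₁ = 7, r₂ = 4 (distinct).
General solution: T(n) = A·(7)^n + B·(4)^n.
From T(0) = 4: A + B = 4.
From T(1) = 0: 7A + 4B = 0.
Solving: A = - \frac{16}{3}, B = \frac{28}{3}.
So T(n) = \frac{28 \cdot 4^{n}}{3} - \frac{16 \cdot 7^{n}}{3}.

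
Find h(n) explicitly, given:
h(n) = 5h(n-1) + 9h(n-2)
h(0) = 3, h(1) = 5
Characteristic equation: x² - 5x - 9 = 0.
Discriminant Δ = (5)² + 4·(9) = 61.
Roots r₁,₂ = (5 ± √61)/2, so r₁ = \frac{5}{2} + \frac{\sqrt{61}}{2}, r₂ = \frac{5}{2} - \frac{\sqrt{61}}{2}.
General solution: h(n) = A·r₁^n + B·r₂^n.
From the initial conditions, A + B = 3 and r₁A + r₂B = 5.
Since r₁ - r₂ = √61: A = (5 - (3)r₂)/√61 = \frac{3}{2} - \frac{5 \sqrt{61}}{122}, and B = 3 - A = \frac{5 \sqrt{61}}{122} + \frac{3}{2}.
So h(n) = \left(\frac{3}{2} - \frac{5 \sqrt{61}}{122}\right)\left(\frac{5}{2} + \frac{\sqrt{61}}{2}\right)^n + \left(\frac{5 \sqrt{61}}{122} + \frac{3}{2}\right)\left(\frac{5}{2} - \frac{\sqrt{61}}{2}\right)^n.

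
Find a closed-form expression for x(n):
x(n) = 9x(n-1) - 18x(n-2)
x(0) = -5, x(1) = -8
Characteristic equation: x² - 9x + 18 = 0, which factors as (x - (6))(x - (3)) = 0.
Roots r₁ = 6, r₂ = 3 (distinct).
General solution: x(n) = A·(6)^n + B·(3)^n.
From x(0) = -5: A + B = -5.
From x(1) = -8: 6A + 3B = -8.
Solving: A = \frac{7}{3}, B = - \frac{22}{3}.
So x(n) = - \frac{22 \cdot 3^{n}}{3} + \frac{7 \cdot 6^{n}}{3}.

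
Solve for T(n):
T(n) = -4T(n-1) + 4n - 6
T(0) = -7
First-order linear with linear forcing.
Homogeneous solution: T_h(n) = A·(-4)^n.
Try particular T_p(n) = pn + q. Substituting:
  pn + q = -4(p(n-1) + q) + 4n - 6.
Matching the n-coefficient: p = -4p + 4 ⇒ p = \frac{4}{5}.
Matching constants: q = 4p - 4q - 6 ⇒ q = - \frac{14}{25}.
General: T(n) = A·(-4)^n + \frac{4 n}{5} - \frac{14}{25}.
Apply T(0) = -7: A - \frac{14}{25} = -7 ⇒ A = - \frac{161}{25}.
So T(n) = - \frac{161 \left(-4\right)^{n}}{25} + \frac{4 n}{5} - \frac{14}{25}.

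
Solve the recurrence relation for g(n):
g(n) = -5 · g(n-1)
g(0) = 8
Pure geometric recurrence with ratio -5.
By induction g(n) = g(0) · (-5)^n = 8 \left(-5\right)^{n}.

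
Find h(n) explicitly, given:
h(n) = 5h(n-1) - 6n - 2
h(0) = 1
First-order linear with linear forcing.
Homogeneous solution: h_h(n) = A·(5)^n.
Try particular h_p(n) = pn + q. Substituting:
  pn + q = 5(p(n-1) + q) - 6n - 2.
Matching the n-coefficient: p = 5p - 6 ⇒ p = \frac{3}{2}.
Matching constants: q = -5p + 5q - 2 ⇒ q = \frac{19}{8}.
General: h(n) = A·(5)^n + \frac{3 n}{2} + \frac{19}{8}.
Apply h(0) = 1: A + \frac{19}{8} = 1 ⇒ A = - \frac{11}{8}.
So h(n) = - \frac{11 \cdot 5^{n}}{8} + \frac{3 n}{2} + \frac{19}{8}.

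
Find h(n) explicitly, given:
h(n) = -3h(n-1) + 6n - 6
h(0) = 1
First-order linear with linear forcing.
Homogeneous solution: h_h(n) = A·(-3)^n.
Try particular h_p(n) = pn + q. Substituting:
  pn + q = -3(p(n-1) + q) + 6n - 6.
Matching the n-coefficient: p = -3p + 6 ⇒ p = \frac{3}{2}.
Matching constants: q = 3p - 3q - 6 ⇒ q = - \frac{3}{8}.
General: h(n) = A·(-3)^n + \frac{3 n}{2} - \frac{3}{8}.
Apply h(0) = 1: A - \frac{3}{8} = 1 ⇒ A = \frac{11}{8}.
So h(n) = \frac{11 \left(-3\right)^{n}}{8} + \frac{3 n}{2} - \frac{3}{8}.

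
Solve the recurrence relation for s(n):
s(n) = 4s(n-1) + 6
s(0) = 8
First-order linear non-homogeneous.
Homogeneous solution: s_h(n) = A·(4)^n.
Try constant particular solution s_p = K: K = 4K + 6 ⇒ K = -2.
General: s(n) = A·(4)^n - 2.
Apply s(0) = 8: A - 2 = 8 ⇒ A = 10.
So s(n) = 10 \cdot 4^{n} - 2.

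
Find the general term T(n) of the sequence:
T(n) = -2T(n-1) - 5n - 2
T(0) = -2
First-order linear with linear forcing.
Homogeneous solution: T_h(n) = A·(-2)^n.
Try particular T_p(n) = pn + q. Substituting:
  pn + q = -2(p(n-1) + q) - 5n - 2.
Matching the n-coefficient: p = -2p - 5 ⇒ p = - \frac{5}{3}.
Matching constants: q = 2p - 2q - 2 ⇒ q = - \frac{16}{9}.
General: T(n) = A·(-2)^n - \frac{5 n}{3} - \frac{16}{9}.
Apply T(0) = -2: A - \frac{16}{9} = -2 ⇒ A = - \frac{2}{9}.
So T(n) = - \frac{2 \left(-2\right)^{n}}{9} - \frac{5 n}{3} - \frac{16}{9}.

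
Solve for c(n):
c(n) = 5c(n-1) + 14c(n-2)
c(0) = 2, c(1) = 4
Characteristic equation: x² - 5x - 14 = 0, which factors as (x - (-2))(x - (7)) = 0.
Roots r₁ = -2, r₂ = 7 (distinct).
General solution: c(n) = A·(-2)^n + B·(7)^n.
From c(0) = 2: A + B = 2.
From c(1) = 4: -2A + 7B = 4.
Solving: A = \frac{10}{9}, B = \frac{8}{9}.
So c(n) = \frac{10 \left(-2\right)^{n}}{9} + \frac{8 \cdot 7^{n}}{9}.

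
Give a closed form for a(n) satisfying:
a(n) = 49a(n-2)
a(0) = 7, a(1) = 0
Characteristic equation: x² - 49 = 0, which factors as (x - (7))(x - (-7)) = 0.
Roots r₁ = 7, r₂ = -7 (distinct).
General solution: a(n) = A·(7)^n + B·(-7)^n.
From a(0) = 7: A + B = 7.
From a(1) = 0: 7A - 7B = 0.
Solving: A = \frac{7}{2}, B = \frac{7}{2}.
So a(n) = \frac{7 \left(-7\right)^{n}}{2} + \frac{7 \cdot 7^{n}}{2}.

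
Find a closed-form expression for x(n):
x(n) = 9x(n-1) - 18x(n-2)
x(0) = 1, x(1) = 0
Characteristic equation: x² - 9x + 18 = 0, which factors as (x - (3))(x - (6)) = 0.
Roots r₁ = 3, r₂ = 6 (distinct).
General solution: x(n) = A·(3)^n + B·(6)^n.
From x(0) = 1: A + B = 1.
From x(1) = 0: 3A + 6B = 0.
Solving: A = 2, B = -1.
So x(n) = 2 \cdot 3^{n} - 6^{n}.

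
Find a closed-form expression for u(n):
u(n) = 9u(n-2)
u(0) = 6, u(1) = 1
Characteristic equation: x² - 9 = 0, which factors as (x - (3))(x - (-3)) = 0.
Roots r₁ = 3, r₂ = -3 (distinct).
General solution: u(n) = A·(3)^n + B·(-3)^n.
From u(0) = 6: A + B = 6.
From u(1) = 1: 3A - 3B = 1.
Solving: A = \frac{19}{6}, B = \frac{17}{6}.
So u(n) = \frac{17 \left(-3\right)^{n}}{6} + \frac{19 \cdot 3^{n}}{6}.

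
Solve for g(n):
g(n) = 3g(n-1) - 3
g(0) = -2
First-order linear non-homogeneous.
Homogeneous solution: g_h(n) = A·(3)^n.
Try constant particular solution g_p = K: K = 3K - 3 ⇒ K = \frac{3}{2}.
General: g(n) = A·(3)^n + \frac{3}{2}.
Apply g(0) = -2: A + \frac{3}{2} = -2 ⇒ A = - \frac{7}{2}.
So g(n) = \frac{3}{2} - \frac{7 \cdot 3^{n}}{2}.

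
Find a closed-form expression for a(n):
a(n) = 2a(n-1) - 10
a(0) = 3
First-order linear non-homogeneous.
Homogeneous solution: a_h(n) = A·(2)^n.
Try constant particular solution a_p = K: K = 2K - 10 ⇒ K = 10.
General: a(n) = A·(2)^n + 10.
Apply a(0) = 3: A + 10 = 3 ⇒ A = -7.
So a(n) = 10 - 7 \cdot 2^{n}.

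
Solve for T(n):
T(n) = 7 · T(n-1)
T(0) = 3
Pure geometric recurrence with ratio 7.
By induction T(n) = T(0) · (7)^n = 3 \cdot 7^{n}.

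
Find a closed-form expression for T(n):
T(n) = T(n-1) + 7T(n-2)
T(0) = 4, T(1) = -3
Characteristic equation: x² - x - 7 = 0.
Discriminant Δ = (1)² + 4·(7) = 29.
Roots r₁,₂ = (1 ± √29)/2, so r₁ = \frac{1}{2} + \frac{\sqrt{29}}{2}, r₂ = \frac{1}{2} - \frac{\sqrt{29}}{2}.
General solution: T(n) = A·r₁^n + B·r₂^n.
From the initial conditions, A + B = 4 and r₁A + r₂B = -3.
Since r₁ - r₂ = √29: A = (-3 - (4)r₂)/√29 = 2 - \frac{5 \sqrt{29}}{29}, and B = 4 - A = \frac{5 \sqrt{29}}{29} + 2.
So T(n) = \left(2 - \frac{5 \sqrt{29}}{29}\right)\left(\frac{1}{2} + \frac{\sqrt{29}}{2}\right)^n + \left(\frac{5 \sqrt{29}}{29} + 2\right)\left(\frac{1}{2} - \frac{\sqrt{29}}{2}\right)^n.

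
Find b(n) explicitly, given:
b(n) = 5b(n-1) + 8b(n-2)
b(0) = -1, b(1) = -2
Characteristic equation: x² - 5x - 8 = 0.
Discriminant Δ = (5)² + 4·(8) = 57.
Roots r₁,₂ = (5 ± √57)/2, so r₁ = \frac{5}{2} + \frac{\sqrt{57}}{2}, r₂ = \frac{5}{2} - \frac{\sqrt{57}}{2}.
General solution: b(n) = A·r₁^n + B·r₂^n.
From the initial conditions, A + B = -1 and r₁A + r₂B = -2.
Since r₁ - r₂ = √57: A = (-2 - (-1)r₂)/√57 = - \frac{1}{2} + \frac{\sqrt{57}}{114}, and B = -1 - A = - \frac{1}{2} - \frac{\sqrt{57}}{114}.
So b(n) = \left(- \frac{1}{2} + \frac{\sqrt{57}}{114}\right)\left(\frac{5}{2} + \frac{\sqrt{57}}{2}\right)^n + \left(- \frac{1}{2} - \frac{\sqrt{57}}{114}\right)\left(\frac{5}{2} - \frac{\sqrt{57}}{2}\right)^n.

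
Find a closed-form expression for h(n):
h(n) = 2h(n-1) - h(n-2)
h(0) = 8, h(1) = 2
Characteristic equation: x² - 2x + 1 = 0, which is (x - (1))².
Repeated root r = 1.
General solution: h(n) = (A + Bn)·(1)^n.
From h(0) = 8: A = 8.
From h(1) = 2: (A + B)·(1) = 2 ⇒ B = -6.
So h(n) = \left(8 - 6 n\right) \cdot (1)^n.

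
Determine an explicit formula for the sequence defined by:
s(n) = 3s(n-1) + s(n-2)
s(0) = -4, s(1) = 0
Characteristic equation: x² - 3x - 1 = 0.
Discriminant Δ = (3)² + 4·(1) = 13.
Roots r₁,₂ = (3 ± √13)/2, so r₁ = \frac{3}{2} + \frac{\sqrt{13}}{2}, r₂ = \frac{3}{2} - \frac{\sqrt{13}}{2}.
General solution: s(n) = A·r₁^n + B·r₂^n.
From the initial conditions, A + B = -4 and r₁A + r₂B = 0.
Since r₁ - r₂ = √13: A = (0 - (-4)r₂)/√13 = -2 + \frac{6 \sqrt{13}}{13}, and B = -4 - A = -2 - \frac{6 \sqrt{13}}{13}.
So s(n) = \left(-2 + \frac{6 \sqrt{13}}{13}\right)\left(\frac{3}{2} + \frac{\sqrt{13}}{2}\right)^n + \left(-2 - \frac{6 \sqrt{13}}{13}\right)\left(\frac{3}{2} - \frac{\sqrt{13}}{2}\right)^n.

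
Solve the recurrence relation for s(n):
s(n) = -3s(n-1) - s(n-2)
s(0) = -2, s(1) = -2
Characteristic equation: x² + 3x + 1 = 0.
Discriminant Δ = (-3)² + 4·(-1) = 5.
Roots r₁,₂ = (-3 ± √5)/2, so r₁ = - \frac{3}{2} + \frac{\sqrt{5}}{2}, r₂ = - \frac{3}{2} - \frac{\sqrt{5}}{2}.
General solution: s(n) = A·r₁^n + B·r₂^n.
From the initial conditions, A + B = -2 and r₁A + r₂B = -2.
Since r₁ - r₂ = √5: A = (-2 - (-2)r₂)/√5 = - \sqrt{5} - 1, and B = -2 - A = -1 + \sqrt{5}.
So s(n) = \left(- \sqrt{5} - 1\right)\left(- \frac{3}{2} + \frac{\sqrt{5}}{2}\right)^n + \left(-1 + \sqrt{5}\right)\left(- \frac{3}{2} - \frac{\sqrt{5}}{2}\right)^n.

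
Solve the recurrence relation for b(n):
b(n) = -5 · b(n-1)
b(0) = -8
Pure geometric recurrence with ratio -5.
By induction b(n) = b(0) · (-5)^n = - 8 \left(-5\right)^{n}.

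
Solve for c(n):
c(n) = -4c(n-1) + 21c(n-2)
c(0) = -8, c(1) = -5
Characteristic equation: x² + 4x - 21 = 0, which factors as (x - (3))(x - (-7)) = 0.
Roots r₁ = 3, r₂ = -7 (distinct).
General solution: c(n) = A·(3)^n + B·(-7)^n.
From c(0) = -8: A + B = -8.
From c(1) = -5: 3A - 7B = -5.
Solving: A = - \frac{61}{10}, B = - \frac{19}{10}.
So c(n) = - \frac{19 \left(-7\right)^{n}}{10} - \frac{61 \cdot 3^{n}}{10}.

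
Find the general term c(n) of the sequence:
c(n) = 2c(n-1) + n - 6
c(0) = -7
First-order linear with linear forcing.
Homogeneous solution: c_h(n) = A·(2)^n.
Try particular c_p(n) = pn + q. Substituting:
  pn + q = 2(p(n-1) + q) + n - 6.
Matching the n-coefficient: p = 2p + 1 ⇒ p = -1.
Matching constants: q = -2p + 2q - 6 ⇒ q = 4.
General: c(n) = A·(2)^n - n + 4.
Apply c(0) = -7: A + 4 = -7 ⇒ A = -11.
So c(n) = - 11 \cdot 2^{n} - n + 4.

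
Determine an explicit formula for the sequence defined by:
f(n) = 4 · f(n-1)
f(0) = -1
Pure geometric recurrence with ratio 4.
By induction f(n) = f(0) · (4)^n = - 4^{n}.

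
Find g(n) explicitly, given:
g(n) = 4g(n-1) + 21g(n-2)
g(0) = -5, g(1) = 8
Characteristic equation: x² - 4x - 21 = 0, which factors as (x - (7))(x - (-3)) = 0.
Roots r₁ = 7, r₂ = -3 (distinct).
General solution: g(n) = A·(7)^n + B·(-3)^n.
From g(0) = -5: A + B = -5.
From g(1) = 8: 7A - 3B = 8.
Solving: A = - \frac{7}{10}, B = - \frac{43}{10}.
So g(n) = - \frac{43 \left(-3\right)^{n}}{10} - \frac{7 \cdot 7^{n}}{10}.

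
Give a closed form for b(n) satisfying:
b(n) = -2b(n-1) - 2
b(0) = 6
First-order linear non-homogeneous.
Homogeneous solution: b_h(n) = A·(-2)^n.
Try constant particular solution b_p = K: K = -2K - 2 ⇒ K = - \frac{2}{3}.
General: b(n) = A·(-2)^n - \frac{2}{3}.
Apply b(0) = 6: A - \frac{2}{3} = 6 ⇒ A = \frac{20}{3}.
So b(n) = \frac{20 \left(-2\right)^{n}}{3} - \frac{2}{3}.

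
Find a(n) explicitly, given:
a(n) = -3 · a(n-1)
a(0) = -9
Pure geometric recurrence with ratio -3.
By induction a(n) = a(0) · (-3)^n = - 9 \left(-3\right)^{n}.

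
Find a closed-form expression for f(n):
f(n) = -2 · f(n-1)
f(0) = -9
Pure geometric recurrence with ratio -2.
By induction f(n) = f(0) · (-2)^n = - 9 \left(-2\right)^{n}.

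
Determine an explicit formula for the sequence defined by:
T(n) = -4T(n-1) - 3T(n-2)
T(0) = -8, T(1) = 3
Characteristic equation: x² + 4x + 3 = 0, which factors as (x - (-1))(x - (-3)) = 0.
Roots r₁ = -1, r₂ = -3 (distinct).
General solution: T(n) = A·(-1)^n + B·(-3)^n.
From T(0) = -8: A + B = -8.
From T(1) = 3: -A - 3B = 3.
Solving: A = - \frac{21}{2}, B = \frac{5}{2}.
So T(n) = - \frac{21 \left(-1\right)^{n}}{2} + \frac{5 \left(-3\right)^{n}}{2}.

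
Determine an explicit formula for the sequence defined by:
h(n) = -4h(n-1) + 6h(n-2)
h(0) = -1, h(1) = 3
Characteristic equation: x² + 4x - 6 = 0.
Discriminant Δ = (-4)² + 4·(6) = 40.
Roots r₁,₂ = (-4 ± √40)/2, so r₁ = -2 + \sqrt{10}, r₂ = - \sqrt{10} - 2.
General solution: h(n) = A·r₁^n + B·r₂^n.
From the initial conditions, A + B = -1 and r₁A + r₂B = 3.
Since r₁ - r₂ = √40: A = (3 - (-1)r₂)/√40 = - \frac{1}{2} + \frac{\sqrt{10}}{20}, and B = -1 - A = - \frac{1}{2} - \frac{\sqrt{10}}{20}.
So h(n) = \left(- \frac{1}{2} + \frac{\sqrt{10}}{20}\right)\left(-2 + \sqrt{10}\right)^n + \left(- \frac{1}{2} - \frac{\sqrt{10}}{20}\right)\left(- \sqrt{10} - 2\right)^n.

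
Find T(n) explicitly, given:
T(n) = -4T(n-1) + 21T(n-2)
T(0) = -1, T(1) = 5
Characteristic equation: x² + 4x - 21 = 0, which factors as (x - (-7))(x - (3)) = 0.
Roots r₁ = -7, r₂ = 3 (distinct).
General solution: T(n) = A·(-7)^n + B·(3)^n.
From T(0) = -1: A + B = -1.
From T(1) = 5: -7A + 3B = 5.
Solving: A = - \frac{4}{5}, B = - \frac{1}{5}.
So T(n) = - \frac{4 \left(-7\right)^{n}}{5} - \frac{3^{n}}{5}.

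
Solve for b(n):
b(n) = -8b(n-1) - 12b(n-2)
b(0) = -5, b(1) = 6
Characteristic equation: x² + 8x + 12 = 0, which factors as (x - (-6))(x - (-2)) = 0.
Roots r₁ = -6, r₂ = -2 (distinct).
General solution: b(n) = A·(-6)^n + B·(-2)^n.
From b(0) = -5: A + B = -5.
From b(1) = 6: -6A - 2B = 6.
Solving: A = 1, B = -6.
So b(n) = - 6 \left(-2\right)^{n} + \left(-6\right)^{n}.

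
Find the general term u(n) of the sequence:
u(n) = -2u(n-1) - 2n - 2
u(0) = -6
First-order linear with linear forcing.
Homogeneous solution: u_h(n) = A·(-2)^n.
Try particular u_p(n) = pn + q. Substituting:
  pn + q = -2(p(n-1) + q) - 2n - 2.
Matching the n-coefficient: p = -2p - 2 ⇒ p = - \frac{2}{3}.
Matching constants: q = 2p - 2q - 2 ⇒ q = - \frac{10}{9}.
General: u(n) = A·(-2)^n - \frac{2 n}{3} - \frac{10}{9}.
Apply u(0) = -6: A - \frac{10}{9} = -6 ⇒ A = - \frac{44}{9}.
So u(n) = - \frac{44 \left(-2\right)^{n}}{9} - \frac{2 n}{3} - \frac{10}{9}.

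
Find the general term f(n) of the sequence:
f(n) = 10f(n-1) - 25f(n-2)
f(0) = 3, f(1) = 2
Characteristic equation: x² - 10x + 25 = 0, which is (x - (5))².
Repeated root r = 5.
General solution: f(n) = (A + Bn)·(5)^n.
From f(0) = 3: A = 3.
From f(1) = 2: (A + B)·(5) = 2 ⇒ B = - \frac{13}{5}.
So f(n) = \left(3 - \frac{13 n}{5}\right) \cdot (5)^n.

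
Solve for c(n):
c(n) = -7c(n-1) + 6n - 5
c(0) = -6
First-order linear with linear forcing.
Homogeneous solution: c_h(n) = A·(-7)^n.
Try particular c_p(n) = pn + q. Substituting:
  pn + q = -7(p(n-1) + q) + 6n - 5.
Matching the n-coefficient: p = -7p + 6 ⇒ p = \frac{3}{4}.
Matching constants: q = 7p - 7q - 5 ⇒ q = \frac{1}{32}.
General: c(n) = A·(-7)^n + \frac{3 n}{4} + \frac{1}{32}.
Apply c(0) = -6: A + \frac{1}{32} = -6 ⇒ A = - \frac{193}{32}.
So c(n) = - \frac{193 \left(-7\right)^{n}}{32} + \frac{3 n}{4} + \frac{1}{32}.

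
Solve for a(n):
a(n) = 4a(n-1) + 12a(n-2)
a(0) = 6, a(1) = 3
Characteristic equation: x² - 4x - 12 = 0, which factors as (x - (6))(x - (-2)) = 0.
Roots r₁ = 6, r₂ = -2 (distinct).
General solution: a(n) = A·(6)^n + B·(-2)^n.
From a(0) = 6: A + B = 6.
From a(1) = 3: 6A - 2B = 3.
Solving: A = \frac{15}{8}, B = \frac{33}{8}.
So a(n) = \frac{33 \left(-2\right)^{n}}{8} + \frac{15 \cdot 6^{n}}{8}.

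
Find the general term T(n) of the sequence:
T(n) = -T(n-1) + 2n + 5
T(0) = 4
First-order linear with linear forcing.
Homogeneous solution: T_h(n) = A·(-1)^n.
Try particular T_p(n) = pn + q. Substituting:
  pn + q = -(p(n-1) + q) + 2n + 5.
Matching the n-coefficient: p = -p + 2 ⇒ p = 1.
Matching constants: q = p - q + 5 ⇒ q = 3.
General: T(n) = A·(-1)^n + n + 3.
Apply T(0) = 4: A + 3 = 4 ⇒ A = 1.
So T(n) = \left(-1\right)^{n} + n + 3.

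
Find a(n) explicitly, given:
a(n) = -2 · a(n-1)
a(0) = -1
Pure geometric recurrence with ratio -2.
By induction a(n) = a(0) · (-2)^n = - \left(-2\right)^{n}.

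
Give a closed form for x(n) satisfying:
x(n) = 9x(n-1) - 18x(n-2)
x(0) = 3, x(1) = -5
Characteristic equation: x² - 9x + 18 = 0, which factors as (x - (6))(x - (3)) = 0.
Roots r₁ = 6, r₂ = 3 (distinct).
General solution: x(n) = A·(6)^n + B·(3)^n.
From x(0) = 3: A + B = 3.
From x(1) = -5: 6A + 3B = -5.
Solving: A = - \frac{14}{3}, B = \frac{23}{3}.
So x(n) = \frac{23 \cdot 3^{n}}{3} - \frac{14 \cdot 6^{n}}{3}.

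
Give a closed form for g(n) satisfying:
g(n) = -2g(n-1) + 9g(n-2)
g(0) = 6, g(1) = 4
Characteristic equation: x² + 2x - 9 = 0.
Discriminant Δ = (-2)² + 4·(9) = 40.
Roots r₁,₂ = (-2 ± √40)/2, so r₁ = -1 + \sqrt{10}, r₂ = - \sqrt{10} - 1.
General solution: g(n) = A·r₁^n + B·r₂^n.
From the initial conditions, A + B = 6 and r₁A + r₂B = 4.
Since r₁ - r₂ = √40: A = (4 - (6)r₂)/√40 = \frac{\sqrt{10}}{2} + 3, and B = 6 - A = 3 - \frac{\sqrt{10}}{2}.
So g(n) = \left(\frac{\sqrt{10}}{2} + 3\right)\left(-1 + \sqrt{10}\right)^n + \left(3 - \frac{\sqrt{10}}{2}\right)\left(- \sqrt{10} - 1\right)^n.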